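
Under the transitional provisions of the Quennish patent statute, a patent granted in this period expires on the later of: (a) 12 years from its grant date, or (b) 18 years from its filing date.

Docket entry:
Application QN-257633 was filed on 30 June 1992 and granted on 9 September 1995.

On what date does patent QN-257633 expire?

2010-06-30

(a) grant + 12 years → 9 September 2007.
(b) filing + 18 years → 30 June 2010.
Later of the two: 30 June 2010.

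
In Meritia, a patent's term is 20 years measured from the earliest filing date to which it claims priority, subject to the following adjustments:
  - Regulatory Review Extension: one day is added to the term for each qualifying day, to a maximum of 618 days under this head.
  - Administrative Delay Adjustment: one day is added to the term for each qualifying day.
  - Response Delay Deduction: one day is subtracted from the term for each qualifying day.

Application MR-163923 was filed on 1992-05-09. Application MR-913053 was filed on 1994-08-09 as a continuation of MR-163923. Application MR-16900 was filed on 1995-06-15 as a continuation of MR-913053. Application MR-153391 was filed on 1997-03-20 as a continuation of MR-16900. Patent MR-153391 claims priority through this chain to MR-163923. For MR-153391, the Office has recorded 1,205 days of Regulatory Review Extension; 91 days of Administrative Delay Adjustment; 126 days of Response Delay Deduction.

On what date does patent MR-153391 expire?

Earliest priority filing: 9 May 1992.
Base term: 9 May 1992 + 20 years → 9 May 2012.
Regulatory Review Extension: 1205 days claimed exceeds the 618-day cap, so +618 days → 17 January 2014.
Administrative Delay Adjustment: +91 days → 18 April 2014.
Response Delay Deduction: −126 days → 13 December 2013.

December 13, 2013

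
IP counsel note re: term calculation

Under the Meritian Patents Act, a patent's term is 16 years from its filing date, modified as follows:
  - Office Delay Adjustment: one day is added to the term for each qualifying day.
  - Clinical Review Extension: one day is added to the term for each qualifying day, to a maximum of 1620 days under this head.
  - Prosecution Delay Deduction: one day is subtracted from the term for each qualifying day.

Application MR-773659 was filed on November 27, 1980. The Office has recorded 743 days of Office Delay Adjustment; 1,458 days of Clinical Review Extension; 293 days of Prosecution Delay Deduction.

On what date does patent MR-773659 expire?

Base term: filing date + 16 years → 27 November 1996.
Office Delay Adjustment: +743 days → 10 December 1998.
Clinical Review Extension: 1458 days (within the 1620-day cap) → +1458 days → 7 December 2002.
Prosecution Delay Deduction: −293 days → 17 February 2002.

February 17, 2002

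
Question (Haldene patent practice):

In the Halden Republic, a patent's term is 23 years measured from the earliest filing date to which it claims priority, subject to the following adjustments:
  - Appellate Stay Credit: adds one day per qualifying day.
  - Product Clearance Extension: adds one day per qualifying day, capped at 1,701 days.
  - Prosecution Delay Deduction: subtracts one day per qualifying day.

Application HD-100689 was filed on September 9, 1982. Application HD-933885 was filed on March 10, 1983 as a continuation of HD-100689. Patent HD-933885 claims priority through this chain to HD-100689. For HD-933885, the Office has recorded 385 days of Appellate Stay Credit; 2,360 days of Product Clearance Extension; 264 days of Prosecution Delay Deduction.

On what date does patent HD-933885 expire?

2010-09-05

Earliest priority filing: 9 September 1982.
Base term: 9 September 1982 + 23 years → 9 September 2005.
Appellate Stay Credit: +385 days → 29 September 2006.
Product Clearance Extension: 2360 days claimed exceeds the 1701-day cap, so +1701 days → 27 May 2011.
Prosecution Delay Deduction: −264 days → 5 September 2010.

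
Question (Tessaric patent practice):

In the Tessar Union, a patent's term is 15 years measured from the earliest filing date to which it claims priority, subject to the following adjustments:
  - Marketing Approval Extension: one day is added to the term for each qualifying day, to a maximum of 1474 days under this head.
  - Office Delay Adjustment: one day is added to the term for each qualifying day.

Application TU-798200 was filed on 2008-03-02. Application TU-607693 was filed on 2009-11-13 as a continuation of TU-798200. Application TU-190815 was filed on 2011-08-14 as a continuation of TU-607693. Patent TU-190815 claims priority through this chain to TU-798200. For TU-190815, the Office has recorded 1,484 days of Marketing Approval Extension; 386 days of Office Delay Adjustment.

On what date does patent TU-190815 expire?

April 4, 2028

Earliest priority filing: 2 March 2008.
Base term: 2 March 2008 + 15 years → 2 March 2023.
Marketing Approval Extension: 1484 days claimed exceeds the 1474-day cap, so +1474 days → 15 March 2027.
Office Delay Adjustment: +386 days → 4 April 2028.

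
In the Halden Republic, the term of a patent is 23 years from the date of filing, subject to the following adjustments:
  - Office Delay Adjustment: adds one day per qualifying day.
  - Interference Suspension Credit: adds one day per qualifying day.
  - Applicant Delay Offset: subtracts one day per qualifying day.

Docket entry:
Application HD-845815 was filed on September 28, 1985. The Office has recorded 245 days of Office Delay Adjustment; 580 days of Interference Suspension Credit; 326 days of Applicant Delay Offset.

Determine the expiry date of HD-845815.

Base term: filing date + 23 years → 28 September 2008.
Office Delay Adjustment: +245 days → 31 May 2009.
Interference Suspension Credit: +580 days → 1 January 2011.
Applicant Delay Offset: −326 days → 9 February 2010.

February 9, 2010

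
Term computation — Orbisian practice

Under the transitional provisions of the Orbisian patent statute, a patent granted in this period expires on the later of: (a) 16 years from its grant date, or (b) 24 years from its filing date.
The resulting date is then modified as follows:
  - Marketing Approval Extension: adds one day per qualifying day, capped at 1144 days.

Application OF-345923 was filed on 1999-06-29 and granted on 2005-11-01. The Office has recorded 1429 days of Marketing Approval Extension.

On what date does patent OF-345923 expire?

August 16, 2026

(a) grant + 16 years → 1 November 2021.
(b) filing + 24 years → 29 June 2023.
Later of the two: 29 June 2023.
Marketing Approval Extension: 1429 days claimed exceeds the 1144-day cap, so +1144 days → 16 August 2026.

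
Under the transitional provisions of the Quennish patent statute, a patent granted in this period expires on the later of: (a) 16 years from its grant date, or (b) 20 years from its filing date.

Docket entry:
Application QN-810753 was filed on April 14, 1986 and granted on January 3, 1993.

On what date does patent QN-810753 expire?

(a) grant + 16 years → 3 January 2009.
(b) filing + 20 years → 14 April 2006.
Later of the two: 3 January 2009.

January 3, 2009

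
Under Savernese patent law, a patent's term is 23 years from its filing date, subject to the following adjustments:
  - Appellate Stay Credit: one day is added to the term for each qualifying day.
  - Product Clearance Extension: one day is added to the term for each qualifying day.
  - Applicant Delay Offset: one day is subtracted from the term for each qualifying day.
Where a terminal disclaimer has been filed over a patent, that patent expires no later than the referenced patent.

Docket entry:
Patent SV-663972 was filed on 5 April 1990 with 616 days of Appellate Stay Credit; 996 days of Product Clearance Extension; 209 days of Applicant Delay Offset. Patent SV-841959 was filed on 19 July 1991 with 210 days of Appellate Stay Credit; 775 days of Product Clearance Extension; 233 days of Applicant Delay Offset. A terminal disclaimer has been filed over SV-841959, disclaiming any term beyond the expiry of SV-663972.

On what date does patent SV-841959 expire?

Natural term of SV-841959:
  Base: filing + 23 years → 19 July 2014.
  Appellate Stay Credit: +210 days → 14 February 2015.
  Product Clearance Extension: +775 days → 30 March 2017.
  Applicant Delay Offset: −233 days → 9 August 2016.
Expiry of referenced patent SV-663972:
  Base: filing + 23 years → 5 April 2013.
  Appellate Stay Credit: +616 days → 12 December 2014.
  Product Clearance Extension: +996 days → 3 September 2017.
  Applicant Delay Offset: −209 days → 6 February 2017.
Terminal disclaimer: SV-841959 expires on the earlier of 9 August 2016 and 6 February 2017.

August 9, 2016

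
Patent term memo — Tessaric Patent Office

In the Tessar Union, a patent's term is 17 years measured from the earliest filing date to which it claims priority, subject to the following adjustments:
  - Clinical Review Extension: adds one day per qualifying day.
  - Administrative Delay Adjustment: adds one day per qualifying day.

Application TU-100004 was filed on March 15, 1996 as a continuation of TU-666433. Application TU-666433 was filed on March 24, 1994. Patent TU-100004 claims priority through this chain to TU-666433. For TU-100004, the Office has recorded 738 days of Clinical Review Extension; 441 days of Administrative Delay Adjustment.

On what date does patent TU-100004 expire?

Earliest priority filing: 24 March 1994.
Base term: 24 March 1994 + 17 years → 24 March 2011.
Clinical Review Extension: +738 days → 31 March 2013.
Administrative Delay Adjustment: +441 days → 15 June 2014.

2014-06-15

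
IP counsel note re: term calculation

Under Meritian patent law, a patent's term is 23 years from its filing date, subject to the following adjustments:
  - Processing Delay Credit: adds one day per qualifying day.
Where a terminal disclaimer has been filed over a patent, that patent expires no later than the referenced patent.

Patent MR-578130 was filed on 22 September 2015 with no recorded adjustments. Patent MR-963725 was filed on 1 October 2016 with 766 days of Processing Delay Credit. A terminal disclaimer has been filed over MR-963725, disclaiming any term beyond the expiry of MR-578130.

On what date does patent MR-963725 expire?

2038-09-22

Natural term of MR-963725:
  Base: filing + 23 years → 1 October 2039.
  Processing Delay Credit: +766 days → 5 November 2041.
Expiry of referenced patent MR-578130:
  Base: filing + 23 years → 22 September 2038.
Terminal disclaimer: MR-963725 expires on the earlier of 5 November 2041 and 22 September 2038.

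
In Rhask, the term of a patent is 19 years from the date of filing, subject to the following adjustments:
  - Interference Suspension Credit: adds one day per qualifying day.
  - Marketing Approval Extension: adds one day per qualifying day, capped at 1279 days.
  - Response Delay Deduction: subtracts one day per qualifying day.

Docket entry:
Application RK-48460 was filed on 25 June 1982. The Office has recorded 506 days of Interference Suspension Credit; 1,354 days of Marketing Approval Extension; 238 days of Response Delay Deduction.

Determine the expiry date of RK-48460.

Base term: filing date + 19 years → 25 June 2001.
Interference Suspension Credit: +506 days → 13 November 2002.
Marketing Approval Extension: 1354 days claimed exceeds the 1279-day cap, so +1279 days → 15 May 2006.
Response Delay Deduction: −238 days → 19 September 2005.

September 19, 2005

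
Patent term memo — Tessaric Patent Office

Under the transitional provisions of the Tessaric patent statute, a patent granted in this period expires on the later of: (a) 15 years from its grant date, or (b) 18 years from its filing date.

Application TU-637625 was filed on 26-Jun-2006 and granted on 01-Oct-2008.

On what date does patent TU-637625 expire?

(a) grant + 15 years → 1 October 2023.
(b) filing + 18 years → 26 June 2024.
Later of the two: 26 June 2024.

June 26, 2024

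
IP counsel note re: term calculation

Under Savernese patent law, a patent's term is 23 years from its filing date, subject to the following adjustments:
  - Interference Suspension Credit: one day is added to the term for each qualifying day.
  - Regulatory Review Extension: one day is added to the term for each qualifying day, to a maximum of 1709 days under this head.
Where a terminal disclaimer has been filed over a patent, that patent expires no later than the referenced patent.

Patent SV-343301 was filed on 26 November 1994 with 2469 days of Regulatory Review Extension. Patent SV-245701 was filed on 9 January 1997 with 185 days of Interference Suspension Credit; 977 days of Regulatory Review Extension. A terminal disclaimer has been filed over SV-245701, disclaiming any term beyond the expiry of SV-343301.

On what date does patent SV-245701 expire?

2022-08-01

Natural term of SV-245701:
  Base: filing + 23 years → 9 January 2020.
  Interference Suspension Credit: +185 days → 12 July 2020.
  Regulatory Review Extension: 977 days (within the 1709-day cap) → +977 days → 16 March 2023.
Expiry of referenced patent SV-343301:
  Base: filing + 23 years → 26 November 2017.
  Regulatory Review Extension: 2469 days claimed exceeds the 1709-day cap, so +1709 days → 1 August 2022.
Terminal disclaimer: SV-245701 expires on the earlier of 16 March 2023 and 1 August 2022.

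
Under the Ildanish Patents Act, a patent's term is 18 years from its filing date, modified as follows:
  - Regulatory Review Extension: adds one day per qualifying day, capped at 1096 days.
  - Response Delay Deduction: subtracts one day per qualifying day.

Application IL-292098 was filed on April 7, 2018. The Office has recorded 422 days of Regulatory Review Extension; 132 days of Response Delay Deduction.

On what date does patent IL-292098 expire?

January 22, 2037

Base term: filing date + 18 years → 7 April 2036.
Regulatory Review Extension: 422 days (within the 1096-day cap) → +422 days → 3 June 2037.
Response Delay Deduction: −132 days → 22 January 2037.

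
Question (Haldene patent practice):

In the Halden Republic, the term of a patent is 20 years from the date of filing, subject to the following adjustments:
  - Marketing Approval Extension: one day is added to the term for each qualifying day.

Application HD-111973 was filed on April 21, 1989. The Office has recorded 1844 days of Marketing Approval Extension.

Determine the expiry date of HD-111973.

Base term: filing date + 20 years → 21 April 2009.
Marketing Approval Extension: +1844 days → 9 May 2014.

2014-05-09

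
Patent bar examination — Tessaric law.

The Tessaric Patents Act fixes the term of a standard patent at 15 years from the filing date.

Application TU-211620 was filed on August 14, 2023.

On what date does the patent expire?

Filing date + 15 years → 14 August 2038.

2038-08-14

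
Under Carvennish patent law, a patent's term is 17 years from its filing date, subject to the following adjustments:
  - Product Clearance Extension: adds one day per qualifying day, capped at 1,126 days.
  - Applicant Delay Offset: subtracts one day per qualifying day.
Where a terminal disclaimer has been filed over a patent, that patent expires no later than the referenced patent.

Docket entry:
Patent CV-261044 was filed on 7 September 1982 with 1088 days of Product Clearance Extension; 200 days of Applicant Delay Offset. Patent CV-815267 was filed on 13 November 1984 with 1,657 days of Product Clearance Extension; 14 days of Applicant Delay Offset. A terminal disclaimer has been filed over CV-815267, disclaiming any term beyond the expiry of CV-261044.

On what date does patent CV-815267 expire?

Natural term of CV-815267:
  Base: filing + 17 years → 13 November 2001.
  Product Clearance Extension: 1657 days claimed exceeds the 1126-day cap, so +1126 days → 13 December 2004.
  Applicant Delay Offset: −14 days → 29 November 2004.
Expiry of referenced patent CV-261044:
  Base: filing + 17 years → 7 September 1999.
  Product Clearance Extension: 1088 days (within the 1126-day cap) → +1088 days → 30 August 2002.
  Applicant Delay Offset: −200 days → 11 February 2002.
Terminal disclaimer: CV-815267 expires on the earlier of 29 November 2004 and 11 February 2002.

February 11, 2002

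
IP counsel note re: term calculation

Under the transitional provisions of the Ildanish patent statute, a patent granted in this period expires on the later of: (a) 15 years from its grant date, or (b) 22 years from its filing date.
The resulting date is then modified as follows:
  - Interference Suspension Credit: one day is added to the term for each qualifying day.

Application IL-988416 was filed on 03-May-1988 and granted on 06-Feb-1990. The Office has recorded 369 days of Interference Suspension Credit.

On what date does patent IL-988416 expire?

May 7, 2011

(a) grant + 15 years → 6 February 2005.
(b) filing + 22 years → 3 May 2010.
Later of the two: 3 May 2010.
Interference Suspension Credit: +369 days → 7 May 2011.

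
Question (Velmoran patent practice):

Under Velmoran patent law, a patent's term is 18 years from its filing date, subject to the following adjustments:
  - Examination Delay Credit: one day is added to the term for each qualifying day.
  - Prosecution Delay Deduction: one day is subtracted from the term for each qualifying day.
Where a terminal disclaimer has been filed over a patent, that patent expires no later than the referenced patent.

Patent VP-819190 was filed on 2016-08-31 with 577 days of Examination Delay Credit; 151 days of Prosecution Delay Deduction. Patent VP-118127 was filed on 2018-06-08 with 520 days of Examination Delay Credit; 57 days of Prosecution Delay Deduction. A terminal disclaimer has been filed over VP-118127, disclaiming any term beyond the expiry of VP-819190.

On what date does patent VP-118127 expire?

October 31, 2035

Natural term of VP-118127:
  Base: filing + 18 years → 8 June 2036.
  Examination Delay Credit: +520 days → 10 November 2037.
  Prosecution Delay Deduction: −57 days → 14 September 2037.
Expiry of referenced patent VP-819190:
  Base: filing + 18 years → 31 August 2034.
  Examination Delay Credit: +577 days → 30 March 2036.
  Prosecution Delay Deduction: −151 days → 31 October 2035.
Terminal disclaimer: VP-118127 expires on the earlier of 14 September 2037 and 31 October 2035.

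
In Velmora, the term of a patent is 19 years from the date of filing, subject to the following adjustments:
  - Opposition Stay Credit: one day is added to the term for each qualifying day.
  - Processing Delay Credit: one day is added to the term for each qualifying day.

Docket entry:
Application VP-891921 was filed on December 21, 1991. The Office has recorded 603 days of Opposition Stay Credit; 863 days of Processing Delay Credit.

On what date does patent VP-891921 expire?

Base term: filing date + 19 years → 21 December 2010.
Opposition Stay Credit: +603 days → 15 August 2012.
Processing Delay Credit: +863 days → 26 December 2014.

2014-12-26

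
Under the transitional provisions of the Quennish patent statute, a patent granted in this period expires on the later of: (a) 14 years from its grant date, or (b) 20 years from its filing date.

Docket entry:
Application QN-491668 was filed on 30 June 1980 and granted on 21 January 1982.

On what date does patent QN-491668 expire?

(a) grant + 14 years → 21 January 1996.
(b) filing + 20 years → 30 June 2000.
Later of the two: 30 June 2000.

June 30, 2000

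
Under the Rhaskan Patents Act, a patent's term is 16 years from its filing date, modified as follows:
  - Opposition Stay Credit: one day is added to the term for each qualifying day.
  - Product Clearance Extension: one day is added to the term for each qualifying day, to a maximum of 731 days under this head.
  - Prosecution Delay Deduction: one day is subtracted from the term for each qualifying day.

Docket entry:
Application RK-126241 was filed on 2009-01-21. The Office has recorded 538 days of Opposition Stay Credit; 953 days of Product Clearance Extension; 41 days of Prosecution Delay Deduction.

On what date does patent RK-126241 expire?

Base term: filing date + 16 years → 21 January 2025.
Opposition Stay Credit: +538 days → 13 July 2026.
Product Clearance Extension: 953 days claimed exceeds the 731-day cap, so +731 days → 13 July 2028.
Prosecution Delay Deduction: −41 days → 2 June 2028.

2028-06-02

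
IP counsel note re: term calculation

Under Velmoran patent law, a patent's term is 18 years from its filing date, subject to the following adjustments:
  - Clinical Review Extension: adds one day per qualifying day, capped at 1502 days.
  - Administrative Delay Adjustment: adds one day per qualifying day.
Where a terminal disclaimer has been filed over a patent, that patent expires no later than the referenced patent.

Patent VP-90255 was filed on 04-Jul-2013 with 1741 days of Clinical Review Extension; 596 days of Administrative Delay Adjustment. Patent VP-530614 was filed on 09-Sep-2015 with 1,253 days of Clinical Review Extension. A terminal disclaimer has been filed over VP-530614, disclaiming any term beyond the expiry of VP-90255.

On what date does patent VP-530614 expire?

February 13, 2037

Natural term of VP-530614:
  Base: filing + 18 years → 9 September 2033.
  Clinical Review Extension: 1253 days (within the 1502-day cap) → +1253 days → 13 February 2037.
Expiry of referenced patent VP-90255:
  Base: filing + 18 years → 4 July 2031.
  Clinical Review Extension: 1741 days claimed exceeds the 1502-day cap, so +1502 days → 14 August 2035.
  Administrative Delay Adjustment: +596 days → 1 April 2037.
Terminal disclaimer: VP-530614 expires on the earlier of 13 February 2037 and 1 April 2037.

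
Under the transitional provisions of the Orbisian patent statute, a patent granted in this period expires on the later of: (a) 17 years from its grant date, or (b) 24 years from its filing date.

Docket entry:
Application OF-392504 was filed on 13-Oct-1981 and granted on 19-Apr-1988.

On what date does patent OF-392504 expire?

(a) grant + 17 years → 19 April 2005.
(b) filing + 24 years → 13 October 2005.
Later of the two: 13 October 2005.

2005-10-13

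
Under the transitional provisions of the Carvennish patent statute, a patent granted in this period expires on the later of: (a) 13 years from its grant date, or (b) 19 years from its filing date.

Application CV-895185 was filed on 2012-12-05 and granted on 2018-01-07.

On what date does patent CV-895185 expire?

December 5, 2031

(a) grant + 13 years → 7 January 2031.
(b) filing + 19 years → 5 December 2031.
Later of the two: 5 December 2031.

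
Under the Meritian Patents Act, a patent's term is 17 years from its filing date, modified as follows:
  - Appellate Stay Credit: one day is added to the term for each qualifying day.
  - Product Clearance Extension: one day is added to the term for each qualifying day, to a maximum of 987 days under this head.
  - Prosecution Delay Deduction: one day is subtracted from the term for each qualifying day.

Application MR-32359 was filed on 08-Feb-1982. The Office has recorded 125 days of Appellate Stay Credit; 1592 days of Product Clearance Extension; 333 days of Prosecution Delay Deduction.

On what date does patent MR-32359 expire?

Base term: filing date + 17 years → 8 February 1999.
Appellate Stay Credit: +125 days → 13 June 1999.
Product Clearance Extension: 1592 days claimed exceeds the 987-day cap, so +987 days → 24 February 2002.
Prosecution Delay Deduction: −333 days → 28 March 2001.

2001-03-28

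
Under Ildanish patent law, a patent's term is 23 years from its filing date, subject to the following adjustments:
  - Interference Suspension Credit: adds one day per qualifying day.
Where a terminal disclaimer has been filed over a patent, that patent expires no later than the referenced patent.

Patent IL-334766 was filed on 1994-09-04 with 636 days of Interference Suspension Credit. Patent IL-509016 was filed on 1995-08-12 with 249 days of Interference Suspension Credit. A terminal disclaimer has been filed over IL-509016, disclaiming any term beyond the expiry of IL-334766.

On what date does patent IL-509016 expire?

2019-04-18

Natural term of IL-509016:
  Base: filing + 23 years → 12 August 2018.
  Interference Suspension Credit: +249 days → 18 April 2019.
Expiry of referenced patent IL-334766:
  Base: filing + 23 years → 4 September 2017.
  Interference Suspension Credit: +636 days → 2 June 2019.
Terminal disclaimer: IL-509016 expires on the earlier of 18 April 2019 and 2 June 2019.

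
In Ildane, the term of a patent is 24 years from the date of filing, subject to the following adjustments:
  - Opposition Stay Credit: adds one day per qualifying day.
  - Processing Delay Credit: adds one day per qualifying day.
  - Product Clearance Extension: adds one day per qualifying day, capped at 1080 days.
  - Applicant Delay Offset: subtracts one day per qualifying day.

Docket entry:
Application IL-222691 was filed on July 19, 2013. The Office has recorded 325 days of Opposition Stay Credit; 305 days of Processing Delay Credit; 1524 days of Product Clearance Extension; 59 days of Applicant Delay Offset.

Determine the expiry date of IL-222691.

January 25, 2042

Base term: filing date + 24 years → 19 July 2037.
Opposition Stay Credit: +325 days → 9 June 2038.
Processing Delay Credit: +305 days → 10 April 2039.
Product Clearance Extension: 1524 days claimed exceeds the 1080-day cap, so +1080 days → 25 March 2042.
Applicant Delay Offset: −59 days → 25 January 2042.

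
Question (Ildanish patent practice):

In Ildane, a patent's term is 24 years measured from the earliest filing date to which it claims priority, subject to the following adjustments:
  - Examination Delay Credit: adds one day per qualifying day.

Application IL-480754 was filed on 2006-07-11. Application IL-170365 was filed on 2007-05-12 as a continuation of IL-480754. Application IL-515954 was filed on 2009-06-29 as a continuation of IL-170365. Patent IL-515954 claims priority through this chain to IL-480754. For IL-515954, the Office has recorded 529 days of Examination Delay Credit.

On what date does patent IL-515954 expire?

December 22, 2031

Earliest priority filing: 11 July 2006.
Base term: 11 July 2006 + 24 years → 11 July 2030.
Examination Delay Credit: +529 days → 22 December 2031.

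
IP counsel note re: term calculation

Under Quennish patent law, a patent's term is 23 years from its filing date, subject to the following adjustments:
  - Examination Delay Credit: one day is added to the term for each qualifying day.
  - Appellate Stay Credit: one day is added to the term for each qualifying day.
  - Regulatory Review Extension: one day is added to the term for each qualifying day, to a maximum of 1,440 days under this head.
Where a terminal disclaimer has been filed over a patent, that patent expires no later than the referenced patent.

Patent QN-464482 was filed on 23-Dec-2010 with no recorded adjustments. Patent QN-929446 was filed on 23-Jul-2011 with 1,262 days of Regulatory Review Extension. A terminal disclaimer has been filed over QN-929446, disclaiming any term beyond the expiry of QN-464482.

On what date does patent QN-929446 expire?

December 23, 2033

Natural term of QN-929446:
  Base: filing + 23 years → 23 July 2034.
  Regulatory Review Extension: 1262 days (within the 1440-day cap) → +1262 days → 5 January 2038.
Expiry of referenced patent QN-464482:
  Base: filing + 23 years → 23 December 2033.
Terminal disclaimer: QN-929446 expires on the earlier of 5 January 2038 and 23 December 2033.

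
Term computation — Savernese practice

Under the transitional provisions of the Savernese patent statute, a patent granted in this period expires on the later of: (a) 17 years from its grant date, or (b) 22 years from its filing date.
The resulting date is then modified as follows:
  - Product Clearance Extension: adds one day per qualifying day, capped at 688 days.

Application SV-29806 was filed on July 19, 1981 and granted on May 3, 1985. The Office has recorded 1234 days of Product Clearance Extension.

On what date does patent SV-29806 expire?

(a) grant + 17 years → 3 May 2002.
(b) filing + 22 years → 19 July 2003.
Later of the two: 19 July 2003.
Product Clearance Extension: 1234 days claimed exceeds the 688-day cap, so +688 days → 6 June 2005.

June 6, 2005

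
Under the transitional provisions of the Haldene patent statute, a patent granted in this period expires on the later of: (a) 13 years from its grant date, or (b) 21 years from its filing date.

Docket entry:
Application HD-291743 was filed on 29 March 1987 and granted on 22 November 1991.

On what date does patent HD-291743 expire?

(a) grant + 13 years → 22 November 2004.
(b) filing + 21 years → 29 March 2008.
Later of the two: 29 March 2008.

March 29, 2008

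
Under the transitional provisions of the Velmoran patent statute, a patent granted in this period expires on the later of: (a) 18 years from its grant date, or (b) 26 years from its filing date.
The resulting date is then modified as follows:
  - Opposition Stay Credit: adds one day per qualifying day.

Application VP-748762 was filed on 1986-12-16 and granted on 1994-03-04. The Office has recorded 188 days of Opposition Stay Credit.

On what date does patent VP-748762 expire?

2013-06-22

(a) grant + 18 years → 4 March 2012.
(b) filing + 26 years → 16 December 2012.
Later of the two: 16 December 2012.
Opposition Stay Credit: +188 days → 22 June 2013.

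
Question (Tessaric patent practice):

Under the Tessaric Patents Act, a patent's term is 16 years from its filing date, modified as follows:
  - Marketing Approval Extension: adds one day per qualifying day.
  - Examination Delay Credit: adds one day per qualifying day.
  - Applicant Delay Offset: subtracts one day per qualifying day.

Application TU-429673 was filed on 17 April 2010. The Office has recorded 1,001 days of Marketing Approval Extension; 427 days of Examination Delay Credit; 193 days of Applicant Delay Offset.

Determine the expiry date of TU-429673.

September 3, 2029

Base term: filing date + 16 years → 17 April 2026.
Marketing Approval Extension: +1001 days → 12 January 2029.
Examination Delay Credit: +427 days → 15 March 2030.
Applicant Delay Offset: −193 days → 3 September 2029.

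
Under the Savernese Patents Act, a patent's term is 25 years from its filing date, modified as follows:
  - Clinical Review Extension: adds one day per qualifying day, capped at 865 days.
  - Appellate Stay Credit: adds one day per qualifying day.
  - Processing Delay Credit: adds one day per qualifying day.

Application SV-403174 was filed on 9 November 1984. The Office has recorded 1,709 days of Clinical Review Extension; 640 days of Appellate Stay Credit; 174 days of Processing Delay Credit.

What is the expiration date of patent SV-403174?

Base term: filing date + 25 years → 9 November 2009.
Clinical Review Extension: 1709 days claimed exceeds the 865-day cap, so +865 days → 23 March 2012.
Appellate Stay Credit: +640 days → 23 December 2013.
Processing Delay Credit: +174 days → 15 June 2014.

2014-06-15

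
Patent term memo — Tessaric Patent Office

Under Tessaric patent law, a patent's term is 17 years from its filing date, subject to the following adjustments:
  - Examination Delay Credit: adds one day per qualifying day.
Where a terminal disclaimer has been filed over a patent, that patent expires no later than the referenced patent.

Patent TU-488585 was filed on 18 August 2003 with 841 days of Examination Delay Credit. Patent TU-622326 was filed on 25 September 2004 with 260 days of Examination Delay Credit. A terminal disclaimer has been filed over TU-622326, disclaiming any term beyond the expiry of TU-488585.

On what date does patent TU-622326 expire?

June 12, 2022

Natural term of TU-622326:
  Base: filing + 17 years → 25 September 2021.
  Examination Delay Credit: +260 days → 12 June 2022.
Expiry of referenced patent TU-488585:
  Base: filing + 17 years → 18 August 2020.
  Examination Delay Credit: +841 days → 7 December 2022.
Terminal disclaimer: TU-622326 expires on the earlier of 12 June 2022 and 7 December 2022.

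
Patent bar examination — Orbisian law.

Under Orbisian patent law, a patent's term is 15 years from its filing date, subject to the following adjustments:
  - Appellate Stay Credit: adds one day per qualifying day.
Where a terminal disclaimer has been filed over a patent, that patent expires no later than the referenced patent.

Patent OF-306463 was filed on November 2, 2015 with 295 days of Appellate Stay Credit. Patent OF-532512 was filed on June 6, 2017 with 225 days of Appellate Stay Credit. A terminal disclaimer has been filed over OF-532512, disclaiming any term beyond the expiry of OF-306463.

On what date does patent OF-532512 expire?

2031-08-24

Natural term of OF-532512:
  Base: filing + 15 years → 6 June 2032.
  Appellate Stay Credit: +225 days → 17 January 2033.
Expiry of referenced patent OF-306463:
  Base: filing + 15 years → 2 November 2030.
  Appellate Stay Credit: +295 days → 24 August 2031.
Terminal disclaimer: OF-532512 expires on the earlier of 17 January 2033 and 24 August 2031.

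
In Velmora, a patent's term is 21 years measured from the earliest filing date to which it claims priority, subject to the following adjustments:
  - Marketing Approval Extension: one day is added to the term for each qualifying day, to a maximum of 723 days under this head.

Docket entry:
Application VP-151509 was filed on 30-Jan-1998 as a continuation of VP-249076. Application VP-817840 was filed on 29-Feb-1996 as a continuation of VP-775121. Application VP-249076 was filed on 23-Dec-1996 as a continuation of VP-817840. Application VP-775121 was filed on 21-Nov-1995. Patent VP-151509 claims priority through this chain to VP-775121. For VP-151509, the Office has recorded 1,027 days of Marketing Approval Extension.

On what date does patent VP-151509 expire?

November 14, 2018

Earliest priority filing: 21 November 1995.
Base term: 21 November 1995 + 21 years → 21 November 2016.
Marketing Approval Extension: 1027 days claimed exceeds the 723-day cap, so +723 days → 14 November 2018.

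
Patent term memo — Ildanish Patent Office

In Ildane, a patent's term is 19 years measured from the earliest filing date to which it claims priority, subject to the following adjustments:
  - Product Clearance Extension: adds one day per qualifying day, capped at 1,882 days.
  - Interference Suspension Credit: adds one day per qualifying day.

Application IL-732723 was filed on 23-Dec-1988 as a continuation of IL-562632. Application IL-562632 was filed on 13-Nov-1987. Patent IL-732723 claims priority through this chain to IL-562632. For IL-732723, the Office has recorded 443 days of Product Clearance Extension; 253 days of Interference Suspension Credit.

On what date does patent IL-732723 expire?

Earliest priority filing: 13 November 1987.
Base term: 13 November 1987 + 19 years → 13 November 2006.
Product Clearance Extension: 443 days (within the 1882-day cap) → +443 days → 30 January 2008.
Interference Suspension Credit: +253 days → 9 October 2008.

2008-10-09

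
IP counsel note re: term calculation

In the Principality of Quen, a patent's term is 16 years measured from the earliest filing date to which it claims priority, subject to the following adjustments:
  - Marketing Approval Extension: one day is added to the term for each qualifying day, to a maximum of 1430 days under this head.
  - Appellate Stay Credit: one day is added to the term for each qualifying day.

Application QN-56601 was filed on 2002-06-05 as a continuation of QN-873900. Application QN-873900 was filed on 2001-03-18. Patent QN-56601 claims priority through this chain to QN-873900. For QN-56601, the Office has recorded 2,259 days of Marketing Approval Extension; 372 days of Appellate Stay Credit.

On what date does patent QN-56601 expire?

2022-02-22

Earliest priority filing: 18 March 2001.
Base term: 18 March 2001 + 16 years → 18 March 2017.
Marketing Approval Extension: 2259 days claimed exceeds the 1430-day cap, so +1430 days → 15 February 2021.
Appellate Stay Credit: +372 days → 22 February 2022.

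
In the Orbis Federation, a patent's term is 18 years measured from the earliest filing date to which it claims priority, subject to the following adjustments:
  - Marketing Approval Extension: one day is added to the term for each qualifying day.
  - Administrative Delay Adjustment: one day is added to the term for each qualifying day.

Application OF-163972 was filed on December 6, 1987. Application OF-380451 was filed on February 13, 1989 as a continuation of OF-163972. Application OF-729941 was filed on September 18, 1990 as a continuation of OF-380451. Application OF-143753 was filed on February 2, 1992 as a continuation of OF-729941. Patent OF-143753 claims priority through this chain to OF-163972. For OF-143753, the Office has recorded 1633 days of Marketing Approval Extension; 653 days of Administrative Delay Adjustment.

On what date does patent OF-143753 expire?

Earliest priority filing: 6 December 1987.
Base term: 6 December 1987 + 18 years → 6 December 2005.
Marketing Approval Extension: +1633 days → 27 May 2010.
Administrative Delay Adjustment: +653 days → 10 March 2012.

2012-03-10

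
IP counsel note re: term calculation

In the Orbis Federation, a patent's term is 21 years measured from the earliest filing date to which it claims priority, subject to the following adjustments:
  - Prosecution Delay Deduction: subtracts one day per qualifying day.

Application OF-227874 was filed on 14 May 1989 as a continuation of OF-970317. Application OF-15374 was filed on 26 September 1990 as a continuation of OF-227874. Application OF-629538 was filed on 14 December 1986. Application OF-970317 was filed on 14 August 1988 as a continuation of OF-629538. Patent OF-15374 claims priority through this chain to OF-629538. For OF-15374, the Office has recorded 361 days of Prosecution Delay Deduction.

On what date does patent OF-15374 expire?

2006-12-18

Earliest priority filing: 14 December 1986.
Base term: 14 December 1986 + 21 years → 14 December 2007.
Prosecution Delay Deduction: −361 days → 18 December 2006.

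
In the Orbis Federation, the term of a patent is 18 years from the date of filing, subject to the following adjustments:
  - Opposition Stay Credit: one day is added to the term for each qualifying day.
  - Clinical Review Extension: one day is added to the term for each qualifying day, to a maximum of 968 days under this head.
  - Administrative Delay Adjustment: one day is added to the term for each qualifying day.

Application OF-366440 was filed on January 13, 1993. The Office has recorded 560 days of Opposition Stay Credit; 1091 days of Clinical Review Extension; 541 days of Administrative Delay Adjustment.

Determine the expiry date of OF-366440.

Base term: filing date + 18 years → 13 January 2011.
Opposition Stay Credit: +560 days → 26 July 2012.
Clinical Review Extension: 1091 days claimed exceeds the 968-day cap, so +968 days → 21 March 2015.
Administrative Delay Adjustment: +541 days → 12 September 2016.

September 12, 2016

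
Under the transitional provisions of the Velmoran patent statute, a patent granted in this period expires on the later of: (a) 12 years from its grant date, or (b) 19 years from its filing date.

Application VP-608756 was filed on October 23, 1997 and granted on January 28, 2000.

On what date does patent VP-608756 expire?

(a) grant + 12 years → 28 January 2012.
(b) filing + 19 years → 23 October 2016.
Later of the two: 23 October 2016.

2016-10-23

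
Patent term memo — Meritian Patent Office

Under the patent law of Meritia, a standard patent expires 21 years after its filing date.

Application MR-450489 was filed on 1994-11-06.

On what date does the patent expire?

2015-11-06

Filing date + 21 years → 6 November 2015.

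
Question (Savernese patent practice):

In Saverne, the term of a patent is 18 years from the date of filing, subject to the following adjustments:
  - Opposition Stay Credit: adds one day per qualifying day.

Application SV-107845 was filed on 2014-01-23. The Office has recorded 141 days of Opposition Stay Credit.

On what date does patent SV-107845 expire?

Base term: filing date + 18 years → 23 January 2032.
Opposition Stay Credit: +141 days → 12 June 2032.

2032-06-12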